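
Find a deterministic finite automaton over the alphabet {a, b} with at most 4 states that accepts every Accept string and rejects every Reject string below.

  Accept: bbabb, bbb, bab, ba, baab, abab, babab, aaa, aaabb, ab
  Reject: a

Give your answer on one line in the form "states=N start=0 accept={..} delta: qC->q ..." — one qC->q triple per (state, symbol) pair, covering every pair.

states=3 start=0 accept={2} delta: 0a->1 0b->1 1a->2 1b->2 2a->2 2b->2

Fold the examples into a partial DFA from state 0: repeatedly fix the first undefined (state, symbol) met by the shortest-then-alphabetical prefix, trying targets in increasing order and rejecting any under which an Accept and a Reject string meet in one state with the same remainder; add a state when all current targets are rejected. Accepting states are where Accept strings end.
a: 0a undefined. 0a->0: no, aaa/a meet in 0. Open state 1: 0a->1.
b: 0b undefined. 0b->0: no, ba/a meet in 1. 0b->1: ok.
aa: 1a undefined. 1a->0: no, bab/a meet in 1. 1a->1: no, ba/a meet in 1. Open state 2: 1a->2.
ab: 1b undefined. 1b->0: no, bbabb/a meet in 1. 1b->1: no, bbb/a meet in 1. 1b->2: ok.
aaa: 2a undefined. 2a->0: no, baab/a meet in 1. 2a->1: no, aaa/a meet in 1. 2a->2: ok.
bab: 2b undefined. 2b->0: no, bbabb/a meet in 1. 2b->1: no, bbb/a meet in 1. 2b->2: ok.
All examples now run through 3 states with every (state, symbol) defined. Accept strings end in {2}, Reject strings end in {1}; accept={2}.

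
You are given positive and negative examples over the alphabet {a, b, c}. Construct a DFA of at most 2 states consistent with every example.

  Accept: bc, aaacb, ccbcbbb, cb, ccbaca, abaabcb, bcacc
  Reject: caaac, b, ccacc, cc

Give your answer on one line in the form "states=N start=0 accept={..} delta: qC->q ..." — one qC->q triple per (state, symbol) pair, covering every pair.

states=2 start=0 accept={1} delta: 0a->0 0b->0 0c->1 1a->1 1b->1 1c->0

Fold the examples into a partial DFA from state 0: repeatedly fix the first undefined (state, symbol) met by the shortest-then-alphabetical prefix, trying targets in increasing order and rejecting any under which an Accept and a Reject string meet in one state with the same remainder; add a state when all current targets are rejected. Accepting states are where Accept strings end.
a: 0a undefined. 0a->0: ok.
b: 0b undefined. 0b->0: ok.
c: 0c undefined. 0c->0: no, bc/caaac meet in 0. Open state 1: 0c->1.
ca: 1a undefined. 1a->0: no, bc/caaac meet in 1. 1a->1: ok.
cb: 1b undefined. 1b->0: no, aaacb/b meet in 0. 1b->1: ok.
cc: 1c undefined. 1c->0: ok.
All examples now run through 2 states with every (state, symbol) defined. Accept strings end in {1}, Reject strings end in {0}; accept={1}.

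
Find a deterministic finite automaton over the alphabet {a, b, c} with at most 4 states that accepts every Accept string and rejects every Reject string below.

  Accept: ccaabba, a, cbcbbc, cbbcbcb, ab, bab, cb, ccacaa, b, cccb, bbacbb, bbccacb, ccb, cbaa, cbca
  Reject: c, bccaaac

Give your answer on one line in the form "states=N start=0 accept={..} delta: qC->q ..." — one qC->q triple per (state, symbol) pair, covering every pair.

states=4 start=0 accept={0,2,3} delta: 0a->0 0b->0 0c->1 1a->0 1b->2 1c->0 2a->0 2b->0 2c->3 3a->0 3b->3 3c->0

Grow the machine one transition at a time. Run the examples from 0; the earliest place one falls off (shortest prefix, ties alphabetical) gets sent to the lowest-numbered state that keeps every Accept/Reject pair distinguishable — a pair clashes when both reach the same state with identical unread suffix — and to a fresh state only if none does.
a: 0a undefined. 0a->0: ok.
b: 0b undefined. 0b->0: ok.
c: 0c undefined. 0c->0: no, ccaabba/c meet in 0. Open state 1: 0c->1.
cb: 1b undefined. 1b->0: no, cbcbbc/c meet in 1. 1b->1: no, cb/c meet in 1. Open state 2: 1b->2.
cc: 1c undefined. 1c->0: ok.
cba: 2a undefined. 2a->0: ok.
cbb: 2b undefined. 2b->0: ok.
cbc: 2c undefined. 2c->0: no, cbcbbc/c meet in 1. 2c->1: no, cbcbbc/c meet in 1. 2c->2: no, cbcbbc/c meet in 1. Open state 3: 2c->3.
cbca: 3a undefined. 3a->0: ok.
cbcb: 3b undefined. 3b->0: no, cbcbbc/c meet in 1. 3b->1: no, cbbcbcb/c meet in 1. 3b->2: no, cbcbbc/c meet in 1. 3b->3: ok.
ccaca: 1a undefined. 1a->0: ok.
cbcbbc: 3c undefined. 3c->0: ok.
All examples now run through 4 states with every (state, symbol) defined. Accept strings end in {0,2,3}, Reject strings end in {1}; accept={0,2,3}.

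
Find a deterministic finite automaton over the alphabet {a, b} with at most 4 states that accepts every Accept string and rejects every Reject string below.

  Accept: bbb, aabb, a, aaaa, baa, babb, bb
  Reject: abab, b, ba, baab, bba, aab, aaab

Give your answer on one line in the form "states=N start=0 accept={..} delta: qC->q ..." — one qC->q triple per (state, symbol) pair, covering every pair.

Fold the examples into a partial DFA from state 0: repeatedly fix the first undefined (state, symbol) met by the shortest-then-alphabetical prefix, trying targets in increasing order and rejecting any under which an Accept and a Reject string meet in one state with the same remainder; add a state when all current targets are rejected. Accepting states are where Accept strings end.
a: 0a undefined. 0a->0: ok.
b: 0b undefined. 0b->0: no, bbb/abab meet in 0. Open state 1: 0b->1.
ba: 1a undefined. 1a->0: no, a/ba meet in 0. 1a->1: no, aabb/abab meet in 1 with "b" left. Open state 2: 1a->2.
bb: 1b undefined. 1b->0: no, bbb/b meet in 1. 1b->1: no, bbb/b meet in 1. 1b->2: no, bbb/abab meet in 2 with "b" left. Open state 3: 1b->3.
baa: 2a undefined. 2a->0: ok.
bab: 2b undefined. 2b->0: no, a/abab meet in 0. 2b->1: ok.
bba: 3a undefined. 3a->0: no, a/bba meet in 0. 3a->1: ok.
bbb: 3b undefined. 3b->0: ok.
All examples now run through 4 states with every (state, symbol) defined. Accept strings end in {0,3}, Reject strings end in {1,2}; accept={0,3}.

states=4 start=0 accept={0,3} delta: 0a->0 0b->1 1a->2 1b->3 2a->0 2b->1 3a->1 3b->0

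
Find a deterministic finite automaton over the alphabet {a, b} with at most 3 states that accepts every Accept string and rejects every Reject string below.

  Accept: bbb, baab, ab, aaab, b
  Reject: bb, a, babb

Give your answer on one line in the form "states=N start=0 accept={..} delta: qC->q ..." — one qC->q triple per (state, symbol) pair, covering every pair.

Fold the examples into a partial DFA from state 0: repeatedly fix the first undefined (state, symbol) met by the shortest-then-alphabetical prefix, trying targets in increasing order and rejecting any under which an Accept and a Reject string meet in one state with the same remainder; add a state when all current targets are rejected. Accepting states are where Accept strings end.
a: 0a undefined. 0a->0: ok.
b: 0b undefined. 0b->0: no, bbb/bb meet in 0. Open state 1: 0b->1.
ba: 1a undefined. 1a->0: ok.
bb: 1b undefined. 1b->0: ok.
All examples now run through 2 states with every (state, symbol) defined. Accept strings end in {1}, Reject strings end in {0}; accept={1}.

states=2 start=0 accept={1} delta: 0a->0 0b->1 1a->0 1b->0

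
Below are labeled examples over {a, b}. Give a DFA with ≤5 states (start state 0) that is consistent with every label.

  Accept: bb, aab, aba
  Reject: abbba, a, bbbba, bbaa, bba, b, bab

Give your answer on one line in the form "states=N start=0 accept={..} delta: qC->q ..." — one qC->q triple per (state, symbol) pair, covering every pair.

State merging on the prefix tree: take the shortest (then alphabetical) example prefix whose next move is undefined and point that move at state 0, else 1, else 2, ...; a target is out if some Accept/Reject pair would then sit in one state with the same input left (inseparable). If every existing state is out, open a new one.
a: 0a undefined. 0a->0: no, aab/b meet in 0 with "b" left. Open state 1: 0a->1.
b: 0b undefined. 0b->0: no, bb/b meet in 0. 0b->1: no, aab/bab meet in 1 with "ab" left. Open state 2: 0b->2.
aa: 1a undefined. 1a->0: no, aab/b meet in 2. 1a->1: ok.
ab: 1b undefined. 1b->0: no, aba/a meet in 1. 1b->1: no, aab/abbba meet in 1. 1b->2: no, aab/b meet in 2. Open state 3: 1b->3.
ba: 2a undefined. 2a->0: ok.
bb: 2b undefined. 2b->0: ok.
aba: 3a undefined. 3a->0: ok.
abb: 3b undefined. 3b->0: no, bb/abbba meet in 0. 3b->1: no, bb/abbba meet in 0. 3b->2: ok.
All examples now run through 4 states with every (state, symbol) defined. Accept strings end in {0,3}, Reject strings end in {1,2}; accept={0,3}.

states=4 start=0 accept={0,3} delta: 0a->1 0b->2 1a->1 1b->3 2a->0 2b->0 3a->0 3b->2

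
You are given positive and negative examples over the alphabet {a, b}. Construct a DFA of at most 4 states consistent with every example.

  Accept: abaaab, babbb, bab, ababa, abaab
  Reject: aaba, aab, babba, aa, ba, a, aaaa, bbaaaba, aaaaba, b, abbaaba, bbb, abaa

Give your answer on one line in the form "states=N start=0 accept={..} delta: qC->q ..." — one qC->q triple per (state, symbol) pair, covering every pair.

states=3 start=0 accept={2} delta: 0a->0 0b->1 1a->1 1b->2 2a->2 2b->1

Fold the examples into a partial DFA from state 0: repeatedly fix the first undefined (state, symbol) met by the shortest-then-alphabetical prefix, trying targets in increasing order and rejecting any under which an Accept and a Reject string meet in one state with the same remainder; add a state when all current targets are rejected. Accepting states are where Accept strings end.
a: 0a undefined. 0a->0: ok.
b: 0b undefined. 0b->0: no, abaaab/aaba meet in 0. Open state 1: 0b->1.
ba: 1a undefined. 1a->0: no, abaaab/aab meet in 1. 1a->1: ok.
bb: 1b undefined. 1b->0: no, abaaab/aa meet in 0. 1b->1: no, abaaab/aaba meet in 1. Open state 2: 1b->2.
bba: 2a undefined. 2a->0: no, ababa/aa meet in 0. 2a->1: no, ababa/aaba meet in 1. 2a->2: ok.
bbb: 2b undefined. 2b->0: no, babbb/aaba meet in 1. 2b->1: ok.
All examples now run through 3 states with every (state, symbol) defined. Accept strings end in {2}, Reject strings end in {0,1}; accept={2}.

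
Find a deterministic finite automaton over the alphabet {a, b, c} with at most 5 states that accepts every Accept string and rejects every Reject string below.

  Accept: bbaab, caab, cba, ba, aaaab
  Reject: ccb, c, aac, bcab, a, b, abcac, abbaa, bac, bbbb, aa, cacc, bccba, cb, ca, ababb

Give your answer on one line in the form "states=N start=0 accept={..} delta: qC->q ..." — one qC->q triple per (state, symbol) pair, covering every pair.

State merging on the prefix tree: take the shortest (then alphabetical) example prefix whose next move is undefined and point that move at state 0, else 1, else 2, ...; a target is out if some Accept/Reject pair would then sit in one state with the same input left (inseparable). If every existing state is out, open a new one.
a: 0a undefined. 0a->0: no, aaaab/b meet in 0 with "b" left. Open state 1: 0a->1.
b: 0b undefined. 0b->0: no, ba/a meet in 1. 0b->1: no, ba/aa meet in 1 with "a" left. Open state 2: 0b->2.
c: 0c undefined. 0c->0: ok.
aa: 1a undefined. 1a->0: no, caab/ccb meet in 2. 1a->1: ok.
ab: 1b undefined. 1b->0: no, caab/c meet in 0. 1b->1: no, caab/a meet in 1. 1b->2: no, caab/ccb meet in 2. Open state 3: 1b->3.
ba: 2a undefined. 2a->0: no, cba/c meet in 0. 2a->1: no, cba/a meet in 1. 2a->2: no, cba/ccb meet in 2. 2a->3: ok.
bb: 2b undefined. 2b->0: ok.
bc: 2c undefined. 2c->0: no, bbaab/bcab meet in 3. 2c->1: no, bbaab/bcab meet in 3. 2c->2: ok.
aac: 1c undefined. 1c->0: ok.
aba: 3a undefined. 3a->0: ok.
abb: 3b undefined. 3b->0: ok.
abc: 3c undefined. 3c->0: ok.
All examples now run through 4 states with every (state, symbol) defined. Accept strings end in {3}, Reject strings end in {0,1,2}; accept={3}.

states=4 start=0 accept={3} delta: 0a->1 0b->2 0c->0 1a->1 1b->3 1c->0 2a->3 2b->0 2c->2 3a->0 3b->0 3c->0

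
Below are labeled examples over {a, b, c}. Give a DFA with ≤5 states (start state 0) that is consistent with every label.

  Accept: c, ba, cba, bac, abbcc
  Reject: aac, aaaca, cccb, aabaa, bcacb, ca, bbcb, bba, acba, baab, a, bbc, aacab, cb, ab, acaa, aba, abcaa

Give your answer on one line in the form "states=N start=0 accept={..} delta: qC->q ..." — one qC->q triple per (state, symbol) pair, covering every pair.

states=4 start=0 accept={0} delta: 0a->1 0b->2 0c->0 1a->1 1b->1 1c->3 2a->0 2b->1 2c->0 3a->1 3b->1 3c->0

Grow the machine one transition at a time. Run the examples from 0; the earliest place one falls off (shortest prefix, ties alphabetical) gets sent to the lowest-numbered state that keeps every Accept/Reject pair distinguishable — a pair clashes when both reach the same state with identical unread suffix — and to a fresh state only if none does.
a: 0a undefined. 0a->0: no, c/aac meet in 0 with "c" left. Open state 1: 0a->1.
b: 0b undefined. 0b->0: no, c/bbc meet in 0 with "c" left. 0b->1: no, bac/aac meet in 1 with "ac" left. Open state 2: 0b->2.
c: 0c undefined. 0c->0: ok.
aa: 1a undefined. 1a->0: no, c/aac meet in 0. 1a->1: ok.
ab: 1b undefined. 1b->0: no, c/ab meet in 0. 1b->1: ok.
ac: 1c undefined. 1c->0: no, c/aac meet in 0. 1c->1: no, abbcc/aac meet in 1. 1c->2: no, ba/aaaca meet in 2 with "a" left. Open state 3: 1c->3.
ba: 2a undefined. 2a->0: ok.
bb: 2b undefined. 2b->0: no, c/bbc meet in 0. 2b->1: ok.
bc: 2c undefined. 2c->0: ok.
aca: 3a undefined. 3a->0: no, c/aaaca meet in 0. 3a->1: ok.
acb: 3b undefined. 3b->0: no, c/bcacb meet in 0. 3b->1: ok.
abbcc: 3c undefined. 3c->0: ok.
All examples now run through 4 states with every (state, symbol) defined. Accept strings end in {0}, Reject strings end in {1,2,3}; accept={0}.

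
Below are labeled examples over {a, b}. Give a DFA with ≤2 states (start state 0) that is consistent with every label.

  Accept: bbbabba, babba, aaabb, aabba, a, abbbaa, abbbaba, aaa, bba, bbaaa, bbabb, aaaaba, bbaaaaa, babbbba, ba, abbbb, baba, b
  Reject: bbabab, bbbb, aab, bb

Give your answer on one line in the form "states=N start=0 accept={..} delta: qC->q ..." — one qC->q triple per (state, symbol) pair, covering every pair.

State merging on the prefix tree: take the shortest (then alphabetical) example prefix whose next move is undefined and point that move at state 0, else 1, else 2, ...; a target is out if some Accept/Reject pair would then sit in one state with the same input left (inseparable). If every existing state is out, open a new one.
a: 0a undefined. 0a->0: no, aaabb/bb meet in 0 with "bb" left. Open state 1: 0a->1.
b: 0b undefined. 0b->0: no, b/bbbb meet in 0. 0b->1: ok.
aa: 1a undefined. 1a->0: no, a/aab meet in 1. 1a->1: ok.
ab: 1b undefined. 1b->0: ok.
All examples now run through 2 states with every (state, symbol) defined. Accept strings end in {1}, Reject strings end in {0}; accept={1}.

states=2 start=0 accept={1} delta: 0a->1 0b->1 1a->1 1b->0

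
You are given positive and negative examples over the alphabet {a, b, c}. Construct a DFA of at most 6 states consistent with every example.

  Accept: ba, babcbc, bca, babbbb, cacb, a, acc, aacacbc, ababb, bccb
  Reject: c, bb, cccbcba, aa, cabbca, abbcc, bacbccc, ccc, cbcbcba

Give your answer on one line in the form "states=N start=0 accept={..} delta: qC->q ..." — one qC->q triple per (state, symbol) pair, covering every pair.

states=5 start=0 accept={1,3,4} delta: 0a->1 0b->0 0c->2 1a->0 1b->2 1c->1 2a->3 2b->3 2c->2 3a->0 3b->2 3c->4 4a->0 4b->3 4c->0

Fold the examples into a partial DFA from state 0: repeatedly fix the first undefined (state, symbol) met by the shortest-then-alphabetical prefix, trying targets in increasing order and rejecting any under which an Accept and a Reject string meet in one state with the same remainder; add a state when all current targets are rejected. Accepting states are where Accept strings end.
a: 0a undefined. 0a->0: no, a/aa meet in 0. Open state 1: 0a->1.
b: 0b undefined. 0b->0: ok.
c: 0c undefined. 0c->0: no, ba/cccbcba meet in 1. 0c->1: no, ba/c meet in 1. Open state 2: 0c->2.
aa: 1a undefined. 1a->0: ok.
ab: 1b undefined. 1b->0: no, babbbb/bb meet in 0. 1b->1: no, acc/abbcc meet in 1 with "cc" left. 1b->2: ok.
ac: 1c undefined. 1c->0: no, acc/c meet in 2. 1c->1: ok.
ca: 2a undefined. 2a->0: no, bca/bb meet in 0. 2a->1: no, cacb/c meet in 2. 2a->2: no, bca/c meet in 2. Open state 3: 2a->3.
cb: 2b undefined. 2b->0: no, ba/cbcbcba meet in 1. 2b->1: no, ba/abbcc meet in 1. 2b->2: no, babbbb/c meet in 2. 2b->3: ok.
cc: 2c undefined. 2c->0: no, babcbc/c meet in 2. 2c->1: no, ba/bacbccc meet in 1. 2c->2: ok.
cab: 3b undefined. 3b->0: no, bca/cabbca meet in 3. 3b->1: no, bca/cabbca meet in 3. 3b->2: ok.
cac: 3c undefined. 3c->0: no, ba/cccbcba meet in 1. 3c->1: no, ba/abbcc meet in 1. 3c->2: no, babcbc/c meet in 2. 3c->3: no, babcbc/cccbcba meet in 3. Open state 4: 3c->4.
cacb: 4b undefined. 4b->0: no, ba/cccbcba meet in 1. 4b->1: no, bca/cbcbcba meet in 3. 4b->2: no, bca/cccbcba meet in 3. 4b->3: ok.
abbcc: 4c undefined. 4c->0: ok.
cabbca: 4a undefined. 4a->0: ok.
cbcbcba: 3a undefined. 3a->0: ok.
All examples now run through 5 states with every (state, symbol) defined. Accept strings end in {1,3,4}, Reject strings end in {0,2}; accept={1,3,4}.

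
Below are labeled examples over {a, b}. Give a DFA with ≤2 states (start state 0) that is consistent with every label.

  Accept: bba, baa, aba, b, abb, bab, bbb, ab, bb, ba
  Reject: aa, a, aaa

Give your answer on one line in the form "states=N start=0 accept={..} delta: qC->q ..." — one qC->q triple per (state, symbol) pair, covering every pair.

states=2 start=0 accept={1} delta: 0a->0 0b->1 1a->1 1b->1

State merging on the prefix tree: take the shortest (then alphabetical) example prefix whose next move is undefined and point that move at state 0, else 1, else 2, ...; a target is out if some Accept/Reject pair would then sit in one state with the same input left (inseparable). If every existing state is out, open a new one.
a: 0a undefined. 0a->0: ok.
b: 0b undefined. 0b->0: no, bba/aa meet in 0. Open state 1: 0b->1.
ba: 1a undefined. 1a->0: no, baa/aa meet in 0. 1a->1: ok.
bb: 1b undefined. 1b->0: no, bba/aa meet in 0. 1b->1: ok.
All examples now run through 2 states with every (state, symbol) defined. Accept strings end in {1}, Reject strings end in {0}; accept={1}.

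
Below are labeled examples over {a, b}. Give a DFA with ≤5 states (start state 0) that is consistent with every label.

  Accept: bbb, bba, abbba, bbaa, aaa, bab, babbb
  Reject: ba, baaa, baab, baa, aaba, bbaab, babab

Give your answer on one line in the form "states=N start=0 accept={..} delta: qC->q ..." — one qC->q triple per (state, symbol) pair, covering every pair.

State merging on the prefix tree: take the shortest (then alphabetical) example prefix whose next move is undefined and point that move at state 0, else 1, else 2, ...; a target is out if some Accept/Reject pair would then sit in one state with the same input left (inseparable). If every existing state is out, open a new one.
a: 0a undefined. 0a->0: ok.
b: 0b undefined. 0b->0: no, bbb/ba meet in 0. Open state 1: 0b->1.
ba: 1a undefined. 1a->0: no, aaa/ba meet in 0. 1a->1: no, bab/baab meet in 1 with "b" left. Open state 2: 1a->2.
bb: 1b undefined. 1b->0: no, bbb/bbaab meet in 1. 1b->1: no, bba/ba meet in 2. 1b->2: no, bba/baa meet in 2 with "a" left. Open state 3: 1b->3.
baa: 2a undefined. 2a->0: no, aaa/baaa meet in 0. 2a->1: ok.
bab: 2b undefined. 2b->0: no, babbb/baab meet in 3. 2b->1: no, bab/baa meet in 1. 2b->2: no, bab/ba meet in 2. 2b->3: no, bab/baab meet in 3. Open state 4: 2b->4.
bba: 3a undefined. 3a->0: ok.
bbb: 3b undefined. 3b->0: ok.
baba: 4a undefined. 4a->0: ok.
babb: 4b undefined. 4b->0: no, babbb/baa meet in 1. 4b->1: no, babbb/baab meet in 3. 4b->2: ok.
All examples now run through 5 states with every (state, symbol) defined. Accept strings end in {0,4}, Reject strings end in {1,2,3}; accept={0,4}.

states=5 start=0 accept={0,4} delta: 0a->0 0b->1 1a->2 1b->3 2a->1 2b->4 3a->0 3b->0 4a->0 4b->2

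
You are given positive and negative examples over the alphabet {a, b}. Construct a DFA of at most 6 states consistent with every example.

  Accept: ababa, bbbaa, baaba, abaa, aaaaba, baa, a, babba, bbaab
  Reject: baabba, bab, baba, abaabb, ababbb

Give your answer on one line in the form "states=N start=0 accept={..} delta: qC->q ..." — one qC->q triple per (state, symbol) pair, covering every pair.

Grow the machine one transition at a time. Run the examples from 0; the earliest place one falls off (shortest prefix, ties alphabetical) gets sent to the lowest-numbered state that keeps every Accept/Reject pair distinguishable — a pair clashes when both reach the same state with identical unread suffix — and to a fresh state only if none does.
a: 0a undefined. 0a->0: no, ababa/baba meet in 0 with "baba" left. Open state 1: 0a->1.
b: 0b undefined. 0b->0: ok.
aa: 1a undefined. 1a->0: no, baaba/baabba meet in 1. 1a->1: no, baaba/baba meet in 1 with "ba" left. Open state 2: 1a->2.
ab: 1b undefined. 1b->0: no, ababa/baba meet in 1. 1b->1: no, bbbaa/baba meet in 2. 1b->2: no, bbbaa/bab meet in 2. Open state 3: 1b->3.
aaa: 2a undefined. 2a->0: no, aaaaba/baba meet in 3 with "a" left. 2a->1: ok.
aba: 3a undefined. 3a->0: ok.
baab: 2b undefined. 2b->0: no, ababa/baabba meet in 1. 2b->1: ok.
babb: 3b undefined. 3b->0: ok.
All examples now run through 4 states with every (state, symbol) defined. Accept strings end in {1,2}, Reject strings end in {0,3}; accept={1,2}.

states=4 start=0 accept={1,2} delta: 0a->1 0b->0 1a->2 1b->3 2a->1 2b->1 3a->0 3b->0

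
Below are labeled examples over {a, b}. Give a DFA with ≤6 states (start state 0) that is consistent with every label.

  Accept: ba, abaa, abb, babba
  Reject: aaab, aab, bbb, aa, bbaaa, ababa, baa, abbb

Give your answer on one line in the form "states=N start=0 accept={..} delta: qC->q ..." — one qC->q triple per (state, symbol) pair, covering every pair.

Fold the examples into a partial DFA from state 0: repeatedly fix the first undefined (state, symbol) met by the shortest-then-alphabetical prefix, trying targets in increasing order and rejecting any under which an Accept and a Reject string meet in one state with the same remainder; add a state when all current targets are rejected. Accepting states are where Accept strings end.
a: 0a undefined. 0a->0: no, abaa/baa meet in 0 with "baa" left. Open state 1: 0a->1.
b: 0b undefined. 0b->0: ok.
aa: 1a undefined. 1a->0: no, ba/bbaaa meet in 1. 1a->1: no, ba/aa meet in 1. Open state 2: 1a->2.
ab: 1b undefined. 1b->0: no, ba/ababa meet in 1. 1b->1: no, ba/abbb meet in 1. 1b->2: no, abb/aab meet in 2 with "b" left. Open state 3: 1b->3.
aaa: 2a undefined. 2a->0: ok.
aab: 2b undefined. 2b->0: ok.
aba: 3a undefined. 3a->0: no, ba/ababa meet in 1. 3a->1: no, ba/ababa meet in 1. 3a->2: no, ba/ababa meet in 1. 3a->3: no, babba/ababa meet in 3 with "ba" left. Open state 4: 3a->4.
abb: 3b undefined. 3b->0: no, abb/aaab meet in 0. 3b->1: no, babba/aa meet in 2. 3b->2: no, abb/aa meet in 2. 3b->3: no, abb/abbb meet in 3. 3b->4: ok.
abaa: 4a undefined. 4a->0: no, abaa/aaab meet in 0. 4a->1: ok.
abab: 4b undefined. 4b->0: no, ba/ababa meet in 1. 4b->1: no, ba/abbb meet in 1. 4b->2: ok.
All examples now run through 5 states with every (state, symbol) defined. Accept strings end in {1,4}, Reject strings end in {0,2}; accept={1,4}.

states=5 start=0 accept={1,4} delta: 0a->1 0b->0 1a->2 1b->3 2a->0 2b->0 3a->4 3b->4 4a->1 4b->2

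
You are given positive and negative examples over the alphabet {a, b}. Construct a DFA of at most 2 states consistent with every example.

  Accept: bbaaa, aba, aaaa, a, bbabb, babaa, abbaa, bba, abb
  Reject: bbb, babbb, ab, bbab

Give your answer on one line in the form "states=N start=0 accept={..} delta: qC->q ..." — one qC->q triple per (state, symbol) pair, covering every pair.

Fold the examples into a partial DFA from state 0: repeatedly fix the first undefined (state, symbol) met by the shortest-then-alphabetical prefix, trying targets in increasing order and rejecting any under which an Accept and a Reject string meet in one state with the same remainder; add a state when all current targets are rejected. Accepting states are where Accept strings end.
a: 0a undefined. 0a->0: ok.
b: 0b undefined. 0b->0: no, bbaaa/bbb meet in 0. Open state 1: 0b->1.
ba: 1a undefined. 1a->0: ok.
bb: 1b undefined. 1b->0: ok.
All examples now run through 2 states with every (state, symbol) defined. Accept strings end in {0}, Reject strings end in {1}; accept={0}.

states=2 start=0 accept={0} delta: 0a->0 0b->1 1a->0 1b->0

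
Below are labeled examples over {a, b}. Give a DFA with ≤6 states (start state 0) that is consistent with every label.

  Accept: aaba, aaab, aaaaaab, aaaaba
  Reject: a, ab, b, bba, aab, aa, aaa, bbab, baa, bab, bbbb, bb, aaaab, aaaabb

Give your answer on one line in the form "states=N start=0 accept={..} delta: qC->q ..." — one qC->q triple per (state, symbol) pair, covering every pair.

State merging on the prefix tree: take the shortest (then alphabetical) example prefix whose next move is undefined and point that move at state 0, else 1, else 2, ...; a target is out if some Accept/Reject pair would then sit in one state with the same input left (inseparable). If every existing state is out, open a new one.
a: 0a undefined. 0a->0: no, aaab/ab meet in 0 with "b" left. Open state 1: 0a->1.
b: 0b undefined. 0b->0: ok.
aa: 1a undefined. 1a->0: no, aaba/a meet in 1. 1a->1: no, aaab/ab meet in 1 with "b" left. Open state 2: 1a->2.
ab: 1b undefined. 1b->0: ok.
aaa: 2a undefined. 2a->0: no, aaab/ab meet in 0. 2a->1: no, aaab/ab meet in 0. 2a->2: no, aaab/aab meet in 2 with "b" left. Open state 3: 2a->3.
aab: 2b undefined. 2b->0: no, aaba/a meet in 1. 2b->1: no, aaba/aa meet in 2. 2b->2: no, aaba/aaa meet in 3. 2b->3: ok.
aaaa: 3a undefined. 3a->0: no, aaba/ab meet in 0. 3a->1: no, aaba/a meet in 1. 3a->2: no, aaba/aa meet in 2. 3a->3: no, aaba/aab meet in 3. Open state 4: 3a->4.
aaab: 3b undefined. 3b->0: no, aaab/ab meet in 0. 3b->1: no, aaab/a meet in 1. 3b->2: no, aaab/aa meet in 2. 3b->3: no, aaab/aab meet in 3. 3b->4: ok.
aaaaa: 4a undefined. 4a->0: no, aaaaaab/ab meet in 0. 4a->1: no, aaaaaab/aab meet in 3. 4a->2: ok.
aaaab: 4b undefined. 4b->0: no, aaaaba/a meet in 1. 4b->1: no, aaaaba/aa meet in 2. 4b->2: no, aaaaba/aab meet in 3. 4b->3: no, aaba/aaaabb meet in 4. 4b->4: no, aaba/aaaab meet in 4. Open state 5: 4b->5.
aaaaba: 5a undefined. 5a->0: no, aaaaba/ab meet in 0. 5a->1: no, aaaaba/a meet in 1. 5a->2: no, aaaaba/aa meet in 2. 5a->3: no, aaaaba/aab meet in 3. 5a->4: ok.
aaaabb: 5b undefined. 5b->0: ok.
All examples now run through 6 states with every (state, symbol) defined. Accept strings end in {4}, Reject strings end in {0,1,2,3,5}; accept={4}.

states=6 start=0 accept={4} delta: 0a->1 0b->0 1a->2 1b->0 2a->3 2b->3 3a->4 3b->4 4a->2 4b->5 5a->4 5b->0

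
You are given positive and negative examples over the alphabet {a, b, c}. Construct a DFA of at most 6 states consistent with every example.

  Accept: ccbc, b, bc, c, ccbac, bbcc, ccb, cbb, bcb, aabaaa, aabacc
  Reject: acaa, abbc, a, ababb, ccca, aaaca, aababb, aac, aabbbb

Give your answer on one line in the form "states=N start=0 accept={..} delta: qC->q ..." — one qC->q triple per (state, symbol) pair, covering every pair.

Grow the machine one transition at a time. Run the examples from 0; the earliest place one falls off (shortest prefix, ties alphabetical) gets sent to the lowest-numbered state that keeps every Accept/Reject pair distinguishable — a pair clashes when both reach the same state with identical unread suffix — and to a fresh state only if none does.
a: 0a undefined. 0a->0: no, c/aac meet in 0 with "c" left. Open state 1: 0a->1.
b: 0b undefined. 0b->0: ok.
c: 0c undefined. 0c->0: ok.
aa: 1a undefined. 1a->0: no, ccbc/aac meet in 0. 1a->1: no, ccbac/aac meet in 1 with "c" left. Open state 2: 1a->2.
ab: 1b undefined. 1b->0: no, ccbc/abbc meet in 0. 1b->1: no, ccbac/abbc meet in 1 with "c" left. 1b->2: ok.
ac: 1c undefined. 1c->0: ok.
aaa: 2a undefined. 2a->0: no, ccbc/ababb meet in 0. 2a->1: ok.
aab: 2b undefined. 2b->0: no, ccbc/abbc meet in 0. 2b->1: no, ccbc/abbc meet in 0. 2b->2: no, aabaaa/a meet in 1. Open state 3: 2b->3.
aac: 2c undefined. 2c->0: no, ccbc/aac meet in 0. 2c->1: ok.
aaba: 3a undefined. 3a->0: no, ccbc/aababb meet in 0. 3a->1: no, aabaaa/a meet in 1. 3a->2: no, aabaaa/acaa meet in 2. 3a->3: no, aabaaa/ababb meet in 3. Open state 4: 3a->4.
aabb: 3b undefined. 3b->0: no, ccbc/aabbbb meet in 0. 3b->1: ok.
abbc: 3c undefined. 3c->0: no, ccbc/abbc meet in 0. 3c->1: ok.
aabaa: 4a undefined. 4a->0: no, aabaaa/abbc meet in 1. 4a->1: no, aabaaa/acaa meet in 2. 4a->2: no, aabaaa/abbc meet in 1. 4a->3: ok.
aabab: 4b undefined. 4b->0: no, ccbc/aababb meet in 0. 4b->1: ok.
aabac: 4c undefined. 4c->0: ok.
All examples now run through 5 states with every (state, symbol) defined. Accept strings end in {0,4}, Reject strings end in {1,2,3}; accept={0,4}.

states=5 start=0 accept={0,4} delta: 0a->1 0b->0 0c->0 1a->2 1b->2 1c->0 2a->1 2b->3 2c->1 3a->4 3b->1 3c->1 4a->3 4b->1 4c->0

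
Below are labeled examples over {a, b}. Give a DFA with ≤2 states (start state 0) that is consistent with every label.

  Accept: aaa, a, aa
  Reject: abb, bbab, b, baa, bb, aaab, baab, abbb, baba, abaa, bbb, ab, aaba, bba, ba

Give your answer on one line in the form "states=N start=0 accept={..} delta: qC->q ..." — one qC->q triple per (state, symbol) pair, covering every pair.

states=2 start=0 accept={0} delta: 0a->0 0b->1 1a->1 1b->1

Grow the machine one transition at a time. Run the examples from 0; the earliest place one falls off (shortest prefix, ties alphabetical) gets sent to the lowest-numbered state that keeps every Accept/Reject pair distinguishable — a pair clashes when both reach the same state with identical unread suffix — and to a fresh state only if none does.
a: 0a undefined. 0a->0: ok.
b: 0b undefined. 0b->0: no, aaa/abb meet in 0. Open state 1: 0b->1.
ba: 1a undefined. 1a->0: no, aaa/baa meet in 0. 1a->1: ok.
bb: 1b undefined. 1b->0: no, aaa/abb meet in 0. 1b->1: ok.
All examples now run through 2 states with every (state, symbol) defined. Accept strings end in {0}, Reject strings end in {1}; accept={0}.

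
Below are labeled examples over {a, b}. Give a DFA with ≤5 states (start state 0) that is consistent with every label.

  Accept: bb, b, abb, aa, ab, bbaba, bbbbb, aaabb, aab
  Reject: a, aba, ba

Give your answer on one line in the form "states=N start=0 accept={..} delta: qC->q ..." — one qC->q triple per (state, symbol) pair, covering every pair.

states=4 start=0 accept={0,2,3} delta: 0a->1 0b->2 1a->0 1b->0 2a->1 2b->3 3a->2 3b->0

State merging on the prefix tree: take the shortest (then alphabetical) example prefix whose next move is undefined and point that move at state 0, else 1, else 2, ...; a target is out if some Accept/Reject pair would then sit in one state with the same input left (inseparable). If every existing state is out, open a new one.
a: 0a undefined. 0a->0: no, aa/a meet in 0. Open state 1: 0a->1.
b: 0b undefined. 0b->0: no, bbaba/aba meet in 1 with "ba" left. 0b->1: no, b/a meet in 1. Open state 2: 0b->2.
aa: 1a undefined. 1a->0: ok.
ab: 1b undefined. 1b->0: ok.
ba: 2a undefined. 2a->0: no, aa/ba meet in 0. 2a->1: ok.
bb: 2b undefined. 2b->0: no, bbaba/a meet in 1. 2b->1: no, bb/a meet in 1. 2b->2: no, bbaba/a meet in 1. Open state 3: 2b->3.
bba: 3a undefined. 3a->0: no, bbaba/a meet in 1. 3a->1: no, bbaba/a meet in 1. 3a->2: ok.
bbb: 3b undefined. 3b->0: ok.
All examples now run through 4 states with every (state, symbol) defined. Accept strings end in {0,2,3}, Reject strings end in {1}; accept={0,2,3}.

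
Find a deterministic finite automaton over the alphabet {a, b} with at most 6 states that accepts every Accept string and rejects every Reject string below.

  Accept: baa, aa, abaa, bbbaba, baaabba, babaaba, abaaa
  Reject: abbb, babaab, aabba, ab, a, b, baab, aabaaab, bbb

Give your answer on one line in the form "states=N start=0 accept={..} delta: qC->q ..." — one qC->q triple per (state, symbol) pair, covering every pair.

Fold the examples into a partial DFA from state 0: repeatedly fix the first undefined (state, symbol) met by the shortest-then-alphabetical prefix, trying targets in increasing order and rejecting any under which an Accept and a Reject string meet in one state with the same remainder; add a state when all current targets are rejected. Accepting states are where Accept strings end.
a: 0a undefined. 0a->0: no, aa/a meet in 0. Open state 1: 0a->1.
b: 0b undefined. 0b->0: ok.
aa: 1a undefined. 1a->0: no, baa/b meet in 0. 1a->1: no, baa/a meet in 1. Open state 2: 1a->2.
ab: 1b undefined. 1b->0: no, bbbaba/a meet in 1. 1b->1: ok.
aab: 2b undefined. 2b->0: ok.
abaa: 2a undefined. 2a->0: no, abaa/babaab meet in 0. 2a->1: no, abaa/abbb meet in 1. 2a->2: no, baaabba/abbb meet in 1. Open state 3: 2a->3.
abaaa: 3a undefined. 3a->0: no, abaaa/b meet in 0. 3a->1: no, abaaa/abbb meet in 1. 3a->2: ok.
baaab: 3b undefined. 3b->0: no, baaabba/abbb meet in 1. 3b->1: ok.
All examples now run through 4 states with every (state, symbol) defined. Accept strings end in {2,3}, Reject strings end in {0,1}; accept={2,3}.

states=4 start=0 accept={2,3} delta: 0a->1 0b->0 1a->2 1b->1 2a->3 2b->0 3a->2 3b->1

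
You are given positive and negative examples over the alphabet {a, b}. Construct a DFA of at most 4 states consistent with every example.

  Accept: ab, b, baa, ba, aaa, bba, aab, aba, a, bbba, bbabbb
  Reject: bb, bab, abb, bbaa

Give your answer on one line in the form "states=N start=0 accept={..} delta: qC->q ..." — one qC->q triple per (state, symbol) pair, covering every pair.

State merging on the prefix tree: take the shortest (then alphabetical) example prefix whose next move is undefined and point that move at state 0, else 1, else 2, ...; a target is out if some Accept/Reject pair would then sit in one state with the same input left (inseparable). If every existing state is out, open a new one.
a: 0a undefined. 0a->0: ok.
b: 0b undefined. 0b->0: no, ab/bb meet in 0. Open state 1: 0b->1.
ba: 1a undefined. 1a->0: no, ab/bab meet in 1. 1a->1: ok.
bb: 1b undefined. 1b->0: no, aaa/bb meet in 0. 1b->1: no, ab/bb meet in 1. Open state 2: 1b->2.
bba: 2a undefined. 2a->0: no, aaa/bbaa meet in 0. 2a->1: no, ab/bbaa meet in 1. 2a->2: no, bba/bb meet in 2. Open state 3: 2a->3.
bbb: 2b undefined. 2b->0: ok.
bbaa: 3a undefined. 3a->0: no, aaa/bbaa meet in 0. 3a->1: no, ab/bbaa meet in 1. 3a->2: ok.
bbab: 3b undefined. 3b->0: no, bbabbb/bb meet in 2. 3b->1: ok.
All examples now run through 4 states with every (state, symbol) defined. Accept strings end in {0,1,3}, Reject strings end in {2}; accept={0,1,3}.

states=4 start=0 accept={0,1,3} delta: 0a->0 0b->1 1a->1 1b->2 2a->3 2b->0 3a->2 3b->1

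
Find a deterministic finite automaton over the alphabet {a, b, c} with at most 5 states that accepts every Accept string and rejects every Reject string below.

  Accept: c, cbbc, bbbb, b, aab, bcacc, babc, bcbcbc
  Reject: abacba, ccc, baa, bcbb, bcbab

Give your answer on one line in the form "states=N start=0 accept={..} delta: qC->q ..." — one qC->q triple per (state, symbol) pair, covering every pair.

Fold the examples into a partial DFA from state 0: repeatedly fix the first undefined (state, symbol) met by the shortest-then-alphabetical prefix, trying targets in increasing order and rejecting any under which an Accept and a Reject string meet in one state with the same remainder; add a state when all current targets are rejected. Accepting states are where Accept strings end.
a: 0a undefined. 0a->0: ok.
b: 0b undefined. 0b->0: no, bbbb/baa meet in 0. Open state 1: 0b->1.
c: 0c undefined. 0c->0: no, c/ccc meet in 0. 0c->1: ok.
ba: 1a undefined. 1a->0: ok.
bb: 1b undefined. 1b->0: no, bbbb/abacba meet in 0. 1b->1: ok.
bc: 1c undefined. 1c->0: no, c/ccc meet in 1. 1c->1: no, c/ccc meet in 1. Open state 2: 1c->2.
bca: 2a undefined. 2a->0: ok.
bcb: 2b undefined. 2b->0: no, c/bcbb meet in 1. 2b->1: no, c/bcbb meet in 1. 2b->2: no, c/bcbab meet in 1. Open state 3: 2b->3.
ccc: 2c undefined. 2c->0: ok.
bcba: 3a undefined. 3a->0: no, c/bcbab meet in 1. 3a->1: no, c/bcbab meet in 1. 3a->2: ok.
bcbb: 3b undefined. 3b->0: ok.
bcbc: 3c undefined. 3c->0: ok.
All examples now run through 4 states with every (state, symbol) defined. Accept strings end in {1,2}, Reject strings end in {0,3}; accept={1,2}.

states=4 start=0 accept={1,2} delta: 0a->0 0b->1 0c->1 1a->0 1b->1 1c->2 2a->0 2b->3 2c->0 3a->2 3b->0 3c->0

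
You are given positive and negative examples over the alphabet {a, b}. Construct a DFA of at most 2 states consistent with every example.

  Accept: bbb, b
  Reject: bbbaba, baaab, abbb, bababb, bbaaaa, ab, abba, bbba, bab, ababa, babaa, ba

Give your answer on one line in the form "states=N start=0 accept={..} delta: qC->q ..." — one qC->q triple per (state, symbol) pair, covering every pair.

Fold the examples into a partial DFA from state 0: repeatedly fix the first undefined (state, symbol) met by the shortest-then-alphabetical prefix, trying targets in increasing order and rejecting any under which an Accept and a Reject string meet in one state with the same remainder; add a state when all current targets are rejected. Accepting states are where Accept strings end.
a: 0a undefined. 0a->0: no, bbb/abbb meet in 0 with "bbb" left. Open state 1: 0a->1.
b: 0b undefined. 0b->0: ok.
ab: 1b undefined. 1b->0: no, bbb/abbb meet in 0. 1b->1: ok.
aba: 1a undefined. 1a->0: no, bbb/bbbaba meet in 0. 1a->1: ok.
All examples now run through 2 states with every (state, symbol) defined. Accept strings end in {0}, Reject strings end in {1}; accept={0}.

states=2 start=0 accept={0} delta: 0a->1 0b->0 1a->1 1b->1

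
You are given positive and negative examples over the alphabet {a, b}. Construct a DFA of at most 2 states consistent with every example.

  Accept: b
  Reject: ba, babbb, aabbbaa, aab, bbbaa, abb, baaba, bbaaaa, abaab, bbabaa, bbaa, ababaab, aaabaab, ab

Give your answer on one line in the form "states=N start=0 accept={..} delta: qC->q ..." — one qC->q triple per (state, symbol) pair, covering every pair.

states=2 start=0 accept={0} delta: 0a->1 0b->0 1a->1 1b->1

Grow the machine one transition at a time. Run the examples from 0; the earliest place one falls off (shortest prefix, ties alphabetical) gets sent to the lowest-numbered state that keeps every Accept/Reject pair distinguishable — a pair clashes when both reach the same state with identical unread suffix — and to a fresh state only if none does.
a: 0a undefined. 0a->0: no, b/aab meet in 0 with "b" left. Open state 1: 0a->1.
b: 0b undefined. 0b->0: ok.
aa: 1a undefined. 1a->0: no, b/aabbbaa meet in 0. 1a->1: ok.
ab: 1b undefined. 1b->0: no, b/babbb meet in 0. 1b->1: ok.
All examples now run through 2 states with every (state, symbol) defined. Accept strings end in {0}, Reject strings end in {1}; accept={0}.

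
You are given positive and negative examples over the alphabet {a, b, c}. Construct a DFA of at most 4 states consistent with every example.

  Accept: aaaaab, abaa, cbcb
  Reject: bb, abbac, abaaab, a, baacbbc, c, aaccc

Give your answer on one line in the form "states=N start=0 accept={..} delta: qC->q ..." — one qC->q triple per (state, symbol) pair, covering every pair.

states=2 start=0 accept={1} delta: 0a->0 0b->1 0c->0 1a->1 1b->0 1c->0

State merging on the prefix tree: take the shortest (then alphabetical) example prefix whose next move is undefined and point that move at state 0, else 1, else 2, ...; a target is out if some Accept/Reject pair would then sit in one state with the same input left (inseparable). If every existing state is out, open a new one.
a: 0a undefined. 0a->0: ok.
b: 0b undefined. 0b->0: no, aaaaab/bb meet in 0. Open state 1: 0b->1.
c: 0c undefined. 0c->0: ok.
ba: 1a undefined. 1a->0: no, aaaaab/abaaab meet in 1. 1a->1: ok.
bb: 1b undefined. 1b->0: ok.
cbc: 1c undefined. 1c->0: ok.
All examples now run through 2 states with every (state, symbol) defined. Accept strings end in {1}, Reject strings end in {0}; accept={1}.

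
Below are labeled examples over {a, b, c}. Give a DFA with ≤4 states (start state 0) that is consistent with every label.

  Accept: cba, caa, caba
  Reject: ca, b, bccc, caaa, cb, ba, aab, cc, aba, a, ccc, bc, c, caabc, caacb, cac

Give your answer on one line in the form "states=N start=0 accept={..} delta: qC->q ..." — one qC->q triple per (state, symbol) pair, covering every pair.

Grow the machine one transition at a time. Run the examples from 0; the earliest place one falls off (shortest prefix, ties alphabetical) gets sent to the lowest-numbered state that keeps every Accept/Reject pair distinguishable — a pair clashes when both reach the same state with identical unread suffix — and to a fresh state only if none does.
a: 0a undefined. 0a->0: ok.
b: 0b undefined. 0b->0: ok.
c: 0c undefined. 0c->0: no, cba/ca meet in 0. Open state 1: 0c->1.
ca: 1a undefined. 1a->0: no, caa/ca meet in 0. 1a->1: no, caa/ca meet in 1. Open state 2: 1a->2.
cb: 1b undefined. 1b->0: no, cba/b meet in 0. 1b->1: no, cba/ca meet in 2. 1b->2: ok.
cc: 1c undefined. 1c->0: ok.
caa: 2a undefined. 2a->0: no, cba/b meet in 0. 2a->1: no, cba/bccc meet in 1. 2a->2: no, cba/ca meet in 2. Open state 3: 2a->3.
cab: 2b undefined. 2b->0: no, caba/b meet in 0. 2b->1: no, caba/ca meet in 2. 2b->2: ok.
cac: 2c undefined. 2c->0: ok.
caaa: 3a undefined. 3a->0: ok.
caab: 3b undefined. 3b->0: ok.
caac: 3c undefined. 3c->0: ok.
All examples now run through 4 states with every (state, symbol) defined. Accept strings end in {3}, Reject strings end in {0,1,2}; accept={3}.

states=4 start=0 accept={3} delta: 0a->0 0b->0 0c->1 1a->2 1b->2 1c->0 2a->3 2b->2 2c->0 3a->0 3b->0 3c->0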